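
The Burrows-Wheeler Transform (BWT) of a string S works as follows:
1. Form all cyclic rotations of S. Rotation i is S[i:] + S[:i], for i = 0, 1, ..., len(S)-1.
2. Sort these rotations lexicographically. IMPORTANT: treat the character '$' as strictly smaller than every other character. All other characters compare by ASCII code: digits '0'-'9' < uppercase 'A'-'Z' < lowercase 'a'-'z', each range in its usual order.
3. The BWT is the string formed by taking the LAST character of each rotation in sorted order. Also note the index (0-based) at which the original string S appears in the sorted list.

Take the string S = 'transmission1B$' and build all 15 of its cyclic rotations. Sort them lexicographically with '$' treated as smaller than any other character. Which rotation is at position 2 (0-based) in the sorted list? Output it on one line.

Answer: B$transmission1

Derivation:
All 15 rotations (rotation i = S[i:]+S[:i]):
  rot[0] = transmission1B$
  rot[1] = ransmission1B$t
  rot[2] = ansmission1B$tr
  rot[3] = nsmission1B$tra
  rot[4] = smission1B$tran
  rot[5] = mission1B$trans
  rot[6] = ission1B$transm
  rot[7] = ssion1B$transmi
  rot[8] = sion1B$transmis
  rot[9] = ion1B$transmiss
  rot[10] = on1B$transmissi
  rot[11] = n1B$transmissio
  rot[12] = 1B$transmission
  rot[13] = B$transmission1
  rot[14] = $transmission1B
Sorted (with $ < everything):
  sorted[0] = $transmission1B
  sorted[1] = 1B$transmission
  sorted[2] = B$transmission1
  sorted[3] = ansmission1B$tr
  sorted[4] = ion1B$transmiss
  sorted[5] = ission1B$transm
  sorted[6] = mission1B$trans
  sorted[7] = n1B$transmissio
  sorted[8] = nsmission1B$tra
  sorted[9] = on1B$transmissi
  sorted[10] = ransmission1B$t
  sorted[11] = sion1B$transmis
  sorted[12] = smission1B$tran
  sorted[13] = ssion1B$transmi
  sorted[14] = transmission1B$
sorted[2] = B$transmission1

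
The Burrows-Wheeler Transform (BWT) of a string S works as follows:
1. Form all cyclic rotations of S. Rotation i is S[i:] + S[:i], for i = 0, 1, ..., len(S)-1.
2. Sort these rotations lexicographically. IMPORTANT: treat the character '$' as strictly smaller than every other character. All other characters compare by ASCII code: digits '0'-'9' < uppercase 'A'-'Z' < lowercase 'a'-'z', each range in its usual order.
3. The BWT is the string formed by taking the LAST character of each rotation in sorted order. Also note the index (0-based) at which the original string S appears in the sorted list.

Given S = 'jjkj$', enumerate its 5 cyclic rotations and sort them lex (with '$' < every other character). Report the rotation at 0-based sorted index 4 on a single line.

All 5 rotations (rotation i = S[i:]+S[:i]):
  rot[0] = jjkj$
  rot[1] = jkj$j
  rot[2] = kj$jj
  rot[3] = j$jjk
  rot[4] = $jjkj
Sorted (with $ < everything):
  sorted[0] = $jjkj
  sorted[1] = j$jjk
  sorted[2] = jjkj$
  sorted[3] = jkj$j
  sorted[4] = kj$jj
sorted[4] = kj$jj

Answer: kj$jj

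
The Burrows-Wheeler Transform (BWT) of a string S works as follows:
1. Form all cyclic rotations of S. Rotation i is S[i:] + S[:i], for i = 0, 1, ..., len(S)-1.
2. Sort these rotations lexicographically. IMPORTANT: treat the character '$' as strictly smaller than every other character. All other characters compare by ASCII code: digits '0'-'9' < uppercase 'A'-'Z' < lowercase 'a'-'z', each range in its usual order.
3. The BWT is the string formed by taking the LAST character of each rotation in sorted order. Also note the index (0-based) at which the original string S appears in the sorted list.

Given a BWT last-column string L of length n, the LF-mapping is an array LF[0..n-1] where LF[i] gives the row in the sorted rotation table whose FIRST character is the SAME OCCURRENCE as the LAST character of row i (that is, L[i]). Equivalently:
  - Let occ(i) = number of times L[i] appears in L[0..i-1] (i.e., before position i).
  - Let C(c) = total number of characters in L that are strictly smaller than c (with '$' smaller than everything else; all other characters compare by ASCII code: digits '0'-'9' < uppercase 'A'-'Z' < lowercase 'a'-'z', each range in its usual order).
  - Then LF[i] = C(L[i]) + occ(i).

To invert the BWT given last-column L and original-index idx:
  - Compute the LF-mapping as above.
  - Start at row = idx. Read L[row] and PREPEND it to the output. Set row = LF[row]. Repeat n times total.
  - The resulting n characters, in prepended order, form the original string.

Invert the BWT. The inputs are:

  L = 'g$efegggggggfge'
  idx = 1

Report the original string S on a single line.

Answer: eefegggggfgggg$

Derivation:
LF mapping: 6 0 1 4 2 7 8 9 10 11 12 13 5 14 3
Walk LF starting at row 1, prepending L[row]:
  step 1: row=1, L[1]='$', prepend. Next row=LF[1]=0
  step 2: row=0, L[0]='g', prepend. Next row=LF[0]=6
  step 3: row=6, L[6]='g', prepend. Next row=LF[6]=8
  step 4: row=8, L[8]='g', prepend. Next row=LF[8]=10
  step 5: row=10, L[10]='g', prepend. Next row=LF[10]=12
  step 6: row=12, L[12]='f', prepend. Next row=LF[12]=5
  step 7: row=5, L[5]='g', prepend. Next row=LF[5]=7
  step 8: row=7, L[7]='g', prepend. Next row=LF[7]=9
  step 9: row=9, L[9]='g', prepend. Next row=LF[9]=11
  step 10: row=11, L[11]='g', prepend. Next row=LF[11]=13
  step 11: row=13, L[13]='g', prepend. Next row=LF[13]=14
  step 12: row=14, L[14]='e', prepend. Next row=LF[14]=3
  step 13: row=3, L[3]='f', prepend. Next row=LF[3]=4
  step 14: row=4, L[4]='e', prepend. Next row=LF[4]=2
  step 15: row=2, L[2]='e', prepend. Next row=LF[2]=1
Reversed output: eefegggggfgggg$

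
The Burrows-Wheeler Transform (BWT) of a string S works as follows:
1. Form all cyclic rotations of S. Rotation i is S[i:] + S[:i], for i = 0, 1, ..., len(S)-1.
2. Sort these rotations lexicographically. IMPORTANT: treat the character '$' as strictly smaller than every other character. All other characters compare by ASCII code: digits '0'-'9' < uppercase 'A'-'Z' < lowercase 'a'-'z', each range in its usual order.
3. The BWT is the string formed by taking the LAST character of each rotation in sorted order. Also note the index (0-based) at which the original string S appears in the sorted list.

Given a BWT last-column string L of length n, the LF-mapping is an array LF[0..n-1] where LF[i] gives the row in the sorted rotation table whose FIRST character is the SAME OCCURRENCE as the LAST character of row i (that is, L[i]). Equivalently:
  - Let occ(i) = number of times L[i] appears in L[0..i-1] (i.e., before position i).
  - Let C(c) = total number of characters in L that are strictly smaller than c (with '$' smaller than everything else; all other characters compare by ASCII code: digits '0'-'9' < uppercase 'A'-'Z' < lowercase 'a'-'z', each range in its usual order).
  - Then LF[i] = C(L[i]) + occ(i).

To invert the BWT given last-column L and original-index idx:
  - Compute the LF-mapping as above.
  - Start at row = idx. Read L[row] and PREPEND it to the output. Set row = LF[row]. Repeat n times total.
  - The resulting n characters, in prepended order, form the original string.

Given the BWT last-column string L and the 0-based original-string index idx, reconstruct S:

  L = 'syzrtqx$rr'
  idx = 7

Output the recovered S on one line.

Answer: xtrzrryqs$

Derivation:
LF mapping: 5 8 9 2 6 1 7 0 3 4
Walk LF starting at row 7, prepending L[row]:
  step 1: row=7, L[7]='$', prepend. Next row=LF[7]=0
  step 2: row=0, L[0]='s', prepend. Next row=LF[0]=5
  step 3: row=5, L[5]='q', prepend. Next row=LF[5]=1
  step 4: row=1, L[1]='y', prepend. Next row=LF[1]=8
  step 5: row=8, L[8]='r', prepend. Next row=LF[8]=3
  step 6: row=3, L[3]='r', prepend. Next row=LF[3]=2
  step 7: row=2, L[2]='z', prepend. Next row=LF[2]=9
  step 8: row=9, L[9]='r', prepend. Next row=LF[9]=4
  step 9: row=4, L[4]='t', prepend. Next row=LF[4]=6
  step 10: row=6, L[6]='x', prepend. Next row=LF[6]=7
Reversed output: xtrzrryqs$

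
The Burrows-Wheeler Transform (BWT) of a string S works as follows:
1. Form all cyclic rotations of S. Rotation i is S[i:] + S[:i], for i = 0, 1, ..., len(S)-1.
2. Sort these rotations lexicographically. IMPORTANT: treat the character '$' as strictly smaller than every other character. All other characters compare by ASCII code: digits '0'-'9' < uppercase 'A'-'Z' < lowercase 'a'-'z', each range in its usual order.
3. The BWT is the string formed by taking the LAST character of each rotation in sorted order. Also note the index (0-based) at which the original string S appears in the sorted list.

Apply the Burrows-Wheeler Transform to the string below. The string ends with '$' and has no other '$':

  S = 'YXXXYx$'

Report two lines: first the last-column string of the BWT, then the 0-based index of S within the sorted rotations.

All 7 rotations (rotation i = S[i:]+S[:i]):
  rot[0] = YXXXYx$
  rot[1] = XXXYx$Y
  rot[2] = XXYx$YX
  rot[3] = XYx$YXX
  rot[4] = Yx$YXXX
  rot[5] = x$YXXXY
  rot[6] = $YXXXYx
Sorted (with $ < everything):
  sorted[0] = $YXXXYx  (last char: 'x')
  sorted[1] = XXXYx$Y  (last char: 'Y')
  sorted[2] = XXYx$YX  (last char: 'X')
  sorted[3] = XYx$YXX  (last char: 'X')
  sorted[4] = YXXXYx$  (last char: '$')
  sorted[5] = Yx$YXXX  (last char: 'X')
  sorted[6] = x$YXXXY  (last char: 'Y')
Last column: xYXX$XY
Original string S is at sorted index 4

Answer: xYXX$XY
4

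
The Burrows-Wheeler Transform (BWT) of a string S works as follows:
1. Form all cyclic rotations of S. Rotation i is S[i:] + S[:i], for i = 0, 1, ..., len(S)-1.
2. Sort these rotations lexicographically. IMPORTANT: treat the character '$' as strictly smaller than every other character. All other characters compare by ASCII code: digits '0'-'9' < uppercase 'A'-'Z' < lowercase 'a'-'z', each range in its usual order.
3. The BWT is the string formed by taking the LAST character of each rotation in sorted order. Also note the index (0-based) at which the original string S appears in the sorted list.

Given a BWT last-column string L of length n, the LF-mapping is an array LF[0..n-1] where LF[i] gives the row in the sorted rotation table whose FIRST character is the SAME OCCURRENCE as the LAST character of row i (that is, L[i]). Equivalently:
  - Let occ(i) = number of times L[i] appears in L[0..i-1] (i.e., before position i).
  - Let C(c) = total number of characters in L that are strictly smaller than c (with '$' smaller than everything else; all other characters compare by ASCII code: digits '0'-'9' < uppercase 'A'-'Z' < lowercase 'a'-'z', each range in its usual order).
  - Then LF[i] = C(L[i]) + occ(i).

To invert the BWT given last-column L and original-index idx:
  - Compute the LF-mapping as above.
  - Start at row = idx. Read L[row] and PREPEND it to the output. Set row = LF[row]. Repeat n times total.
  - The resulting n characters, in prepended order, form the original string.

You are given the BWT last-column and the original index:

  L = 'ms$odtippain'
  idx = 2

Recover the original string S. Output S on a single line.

Answer: disappointm$

Derivation:
LF mapping: 5 10 0 7 2 11 3 8 9 1 4 6
Walk LF starting at row 2, prepending L[row]:
  step 1: row=2, L[2]='$', prepend. Next row=LF[2]=0
  step 2: row=0, L[0]='m', prepend. Next row=LF[0]=5
  step 3: row=5, L[5]='t', prepend. Next row=LF[5]=11
  step 4: row=11, L[11]='n', prepend. Next row=LF[11]=6
  step 5: row=6, L[6]='i', prepend. Next row=LF[6]=3
  step 6: row=3, L[3]='o', prepend. Next row=LF[3]=7
  step 7: row=7, L[7]='p', prepend. Next row=LF[7]=8
  step 8: row=8, L[8]='p', prepend. Next row=LF[8]=9
  step 9: row=9, L[9]='a', prepend. Next row=LF[9]=1
  step 10: row=1, L[1]='s', prepend. Next row=LF[1]=10
  step 11: row=10, L[10]='i', prepend. Next row=LF[10]=4
  step 12: row=4, L[4]='d', prepend. Next row=LF[4]=2
Reversed output: disappointm$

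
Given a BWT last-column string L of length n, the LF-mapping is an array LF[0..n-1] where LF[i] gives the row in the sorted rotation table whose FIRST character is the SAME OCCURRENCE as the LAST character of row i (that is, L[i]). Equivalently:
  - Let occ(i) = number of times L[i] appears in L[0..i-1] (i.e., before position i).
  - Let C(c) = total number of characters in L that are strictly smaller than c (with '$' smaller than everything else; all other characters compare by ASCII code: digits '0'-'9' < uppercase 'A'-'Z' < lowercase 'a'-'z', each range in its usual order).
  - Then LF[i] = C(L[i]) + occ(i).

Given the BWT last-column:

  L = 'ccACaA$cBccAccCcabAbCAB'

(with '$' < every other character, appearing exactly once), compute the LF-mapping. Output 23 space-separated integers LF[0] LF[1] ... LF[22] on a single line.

Answer: 15 16 1 8 11 2 0 17 6 18 19 3 20 21 9 22 12 13 4 14 10 5 7

Derivation:
Char counts: '$':1, 'A':5, 'B':2, 'C':3, 'a':2, 'b':2, 'c':8
C (first-col start): C('$')=0, C('A')=1, C('B')=6, C('C')=8, C('a')=11, C('b')=13, C('c')=15
L[0]='c': occ=0, LF[0]=C('c')+0=15+0=15
L[1]='c': occ=1, LF[1]=C('c')+1=15+1=16
L[2]='A': occ=0, LF[2]=C('A')+0=1+0=1
L[3]='C': occ=0, LF[3]=C('C')+0=8+0=8
L[4]='a': occ=0, LF[4]=C('a')+0=11+0=11
L[5]='A': occ=1, LF[5]=C('A')+1=1+1=2
L[6]='$': occ=0, LF[6]=C('$')+0=0+0=0
L[7]='c': occ=2, LF[7]=C('c')+2=15+2=17
L[8]='B': occ=0, LF[8]=C('B')+0=6+0=6
L[9]='c': occ=3, LF[9]=C('c')+3=15+3=18
L[10]='c': occ=4, LF[10]=C('c')+4=15+4=19
L[11]='A': occ=2, LF[11]=C('A')+2=1+2=3
L[12]='c': occ=5, LF[12]=C('c')+5=15+5=20
L[13]='c': occ=6, LF[13]=C('c')+6=15+6=21
L[14]='C': occ=1, LF[14]=C('C')+1=8+1=9
L[15]='c': occ=7, LF[15]=C('c')+7=15+7=22
L[16]='a': occ=1, LF[16]=C('a')+1=11+1=12
L[17]='b': occ=0, LF[17]=C('b')+0=13+0=13
L[18]='A': occ=3, LF[18]=C('A')+3=1+3=4
L[19]='b': occ=1, LF[19]=C('b')+1=13+1=14
L[20]='C': occ=2, LF[20]=C('C')+2=8+2=10
L[21]='A': occ=4, LF[21]=C('A')+4=1+4=5
L[22]='B': occ=1, LF[22]=C('B')+1=6+1=7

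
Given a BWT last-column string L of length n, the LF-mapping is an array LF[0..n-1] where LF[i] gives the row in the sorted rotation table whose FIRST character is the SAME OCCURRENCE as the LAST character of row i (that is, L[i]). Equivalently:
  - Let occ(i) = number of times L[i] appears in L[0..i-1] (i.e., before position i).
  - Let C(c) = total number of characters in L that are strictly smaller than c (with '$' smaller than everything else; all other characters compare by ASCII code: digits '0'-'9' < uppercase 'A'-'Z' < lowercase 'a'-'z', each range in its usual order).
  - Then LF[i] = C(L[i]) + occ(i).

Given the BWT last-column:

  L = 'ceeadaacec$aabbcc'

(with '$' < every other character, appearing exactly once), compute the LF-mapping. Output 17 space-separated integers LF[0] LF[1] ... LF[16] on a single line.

Char counts: '$':1, 'a':5, 'b':2, 'c':5, 'd':1, 'e':3
C (first-col start): C('$')=0, C('a')=1, C('b')=6, C('c')=8, C('d')=13, C('e')=14
L[0]='c': occ=0, LF[0]=C('c')+0=8+0=8
L[1]='e': occ=0, LF[1]=C('e')+0=14+0=14
L[2]='e': occ=1, LF[2]=C('e')+1=14+1=15
L[3]='a': occ=0, LF[3]=C('a')+0=1+0=1
L[4]='d': occ=0, LF[4]=C('d')+0=13+0=13
L[5]='a': occ=1, LF[5]=C('a')+1=1+1=2
L[6]='a': occ=2, LF[6]=C('a')+2=1+2=3
L[7]='c': occ=1, LF[7]=C('c')+1=8+1=9
L[8]='e': occ=2, LF[8]=C('e')+2=14+2=16
L[9]='c': occ=2, LF[9]=C('c')+2=8+2=10
L[10]='$': occ=0, LF[10]=C('$')+0=0+0=0
L[11]='a': occ=3, LF[11]=C('a')+3=1+3=4
L[12]='a': occ=4, LF[12]=C('a')+4=1+4=5
L[13]='b': occ=0, LF[13]=C('b')+0=6+0=6
L[14]='b': occ=1, LF[14]=C('b')+1=6+1=7
L[15]='c': occ=3, LF[15]=C('c')+3=8+3=11
L[16]='c': occ=4, LF[16]=C('c')+4=8+4=12

Answer: 8 14 15 1 13 2 3 9 16 10 0 4 5 6 7 11 12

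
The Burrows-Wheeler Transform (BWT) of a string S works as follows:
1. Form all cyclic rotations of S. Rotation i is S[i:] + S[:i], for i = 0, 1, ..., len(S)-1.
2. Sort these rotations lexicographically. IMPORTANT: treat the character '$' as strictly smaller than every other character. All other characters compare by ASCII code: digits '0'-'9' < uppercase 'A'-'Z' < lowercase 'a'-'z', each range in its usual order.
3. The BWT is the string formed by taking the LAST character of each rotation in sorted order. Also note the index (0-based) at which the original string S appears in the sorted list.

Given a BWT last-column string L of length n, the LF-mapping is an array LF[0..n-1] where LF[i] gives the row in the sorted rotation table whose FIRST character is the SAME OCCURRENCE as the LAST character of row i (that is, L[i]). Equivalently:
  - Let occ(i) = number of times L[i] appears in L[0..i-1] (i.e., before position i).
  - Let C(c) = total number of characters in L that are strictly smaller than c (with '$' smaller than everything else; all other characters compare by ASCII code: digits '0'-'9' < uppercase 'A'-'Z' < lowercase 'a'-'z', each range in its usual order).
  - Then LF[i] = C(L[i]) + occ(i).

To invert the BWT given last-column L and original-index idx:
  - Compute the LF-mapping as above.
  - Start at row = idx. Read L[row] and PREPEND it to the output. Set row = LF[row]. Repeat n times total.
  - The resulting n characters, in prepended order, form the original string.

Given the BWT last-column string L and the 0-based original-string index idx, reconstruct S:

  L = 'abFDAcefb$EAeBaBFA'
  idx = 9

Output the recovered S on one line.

LF mapping: 10 12 8 6 1 14 15 17 13 0 7 2 16 4 11 5 9 3
Walk LF starting at row 9, prepending L[row]:
  step 1: row=9, L[9]='$', prepend. Next row=LF[9]=0
  step 2: row=0, L[0]='a', prepend. Next row=LF[0]=10
  step 3: row=10, L[10]='E', prepend. Next row=LF[10]=7
  step 4: row=7, L[7]='f', prepend. Next row=LF[7]=17
  step 5: row=17, L[17]='A', prepend. Next row=LF[17]=3
  step 6: row=3, L[3]='D', prepend. Next row=LF[3]=6
  step 7: row=6, L[6]='e', prepend. Next row=LF[6]=15
  step 8: row=15, L[15]='B', prepend. Next row=LF[15]=5
  step 9: row=5, L[5]='c', prepend. Next row=LF[5]=14
  step 10: row=14, L[14]='a', prepend. Next row=LF[14]=11
  step 11: row=11, L[11]='A', prepend. Next row=LF[11]=2
  step 12: row=2, L[2]='F', prepend. Next row=LF[2]=8
  step 13: row=8, L[8]='b', prepend. Next row=LF[8]=13
  step 14: row=13, L[13]='B', prepend. Next row=LF[13]=4
  step 15: row=4, L[4]='A', prepend. Next row=LF[4]=1
  step 16: row=1, L[1]='b', prepend. Next row=LF[1]=12
  step 17: row=12, L[12]='e', prepend. Next row=LF[12]=16
  step 18: row=16, L[16]='F', prepend. Next row=LF[16]=9
Reversed output: FebABbFAacBeDAfEa$

Answer: FebABbFAacBeDAfEa$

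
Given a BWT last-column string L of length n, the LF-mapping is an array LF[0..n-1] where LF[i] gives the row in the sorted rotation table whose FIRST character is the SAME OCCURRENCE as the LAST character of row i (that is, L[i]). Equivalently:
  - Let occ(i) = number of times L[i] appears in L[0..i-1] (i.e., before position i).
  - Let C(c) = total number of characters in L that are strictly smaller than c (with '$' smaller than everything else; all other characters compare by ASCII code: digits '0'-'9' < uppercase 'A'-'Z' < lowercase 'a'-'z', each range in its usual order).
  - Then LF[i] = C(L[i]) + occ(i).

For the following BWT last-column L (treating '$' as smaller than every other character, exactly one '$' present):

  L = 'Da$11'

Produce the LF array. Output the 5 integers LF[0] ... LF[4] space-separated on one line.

Char counts: '$':1, '1':2, 'D':1, 'a':1
C (first-col start): C('$')=0, C('1')=1, C('D')=3, C('a')=4
L[0]='D': occ=0, LF[0]=C('D')+0=3+0=3
L[1]='a': occ=0, LF[1]=C('a')+0=4+0=4
L[2]='$': occ=0, LF[2]=C('$')+0=0+0=0
L[3]='1': occ=0, LF[3]=C('1')+0=1+0=1
L[4]='1': occ=1, LF[4]=C('1')+1=1+1=2

Answer: 3 4 0 1 2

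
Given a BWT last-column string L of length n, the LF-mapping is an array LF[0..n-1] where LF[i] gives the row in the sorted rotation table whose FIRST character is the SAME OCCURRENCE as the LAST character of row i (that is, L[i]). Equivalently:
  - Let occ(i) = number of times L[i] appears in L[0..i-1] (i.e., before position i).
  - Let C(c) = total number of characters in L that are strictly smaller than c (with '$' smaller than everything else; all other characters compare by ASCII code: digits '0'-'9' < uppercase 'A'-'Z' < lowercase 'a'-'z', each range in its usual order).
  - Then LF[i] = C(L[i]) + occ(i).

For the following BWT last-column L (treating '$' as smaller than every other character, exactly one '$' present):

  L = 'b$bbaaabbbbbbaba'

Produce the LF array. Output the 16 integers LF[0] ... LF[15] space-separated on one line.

Char counts: '$':1, 'a':5, 'b':10
C (first-col start): C('$')=0, C('a')=1, C('b')=6
L[0]='b': occ=0, LF[0]=C('b')+0=6+0=6
L[1]='$': occ=0, LF[1]=C('$')+0=0+0=0
L[2]='b': occ=1, LF[2]=C('b')+1=6+1=7
L[3]='b': occ=2, LF[3]=C('b')+2=6+2=8
L[4]='a': occ=0, LF[4]=C('a')+0=1+0=1
L[5]='a': occ=1, LF[5]=C('a')+1=1+1=2
L[6]='a': occ=2, LF[6]=C('a')+2=1+2=3
L[7]='b': occ=3, LF[7]=C('b')+3=6+3=9
L[8]='b': occ=4, LF[8]=C('b')+4=6+4=10
L[9]='b': occ=5, LF[9]=C('b')+5=6+5=11
L[10]='b': occ=6, LF[10]=C('b')+6=6+6=12
L[11]='b': occ=7, LF[11]=C('b')+7=6+7=13
L[12]='b': occ=8, LF[12]=C('b')+8=6+8=14
L[13]='a': occ=3, LF[13]=C('a')+3=1+3=4
L[14]='b': occ=9, LF[14]=C('b')+9=6+9=15
L[15]='a': occ=4, LF[15]=C('a')+4=1+4=5

Answer: 6 0 7 8 1 2 3 9 10 11 12 13 14 4 15 5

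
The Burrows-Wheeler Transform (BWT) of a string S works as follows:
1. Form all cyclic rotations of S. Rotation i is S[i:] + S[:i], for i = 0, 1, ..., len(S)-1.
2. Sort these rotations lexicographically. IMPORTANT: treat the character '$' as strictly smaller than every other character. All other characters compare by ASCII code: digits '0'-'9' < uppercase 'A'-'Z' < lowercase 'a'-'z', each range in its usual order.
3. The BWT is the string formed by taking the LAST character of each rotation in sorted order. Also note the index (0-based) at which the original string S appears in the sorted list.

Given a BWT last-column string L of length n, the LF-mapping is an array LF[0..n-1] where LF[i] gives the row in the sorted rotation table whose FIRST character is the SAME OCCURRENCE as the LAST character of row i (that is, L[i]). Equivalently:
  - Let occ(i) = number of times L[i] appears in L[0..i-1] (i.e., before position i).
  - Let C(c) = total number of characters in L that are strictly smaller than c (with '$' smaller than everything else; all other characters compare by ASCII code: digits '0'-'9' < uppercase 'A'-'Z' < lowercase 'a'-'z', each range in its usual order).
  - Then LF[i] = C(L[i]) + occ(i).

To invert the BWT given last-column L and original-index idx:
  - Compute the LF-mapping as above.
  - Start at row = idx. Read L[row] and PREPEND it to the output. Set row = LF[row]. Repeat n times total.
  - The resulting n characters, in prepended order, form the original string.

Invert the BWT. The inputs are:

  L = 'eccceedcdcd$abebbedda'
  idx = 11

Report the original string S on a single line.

Answer: dcadcbdcccaeebdedebe$

Derivation:
LF mapping: 16 6 7 8 17 18 11 9 12 10 13 0 1 3 19 4 5 20 14 15 2
Walk LF starting at row 11, prepending L[row]:
  step 1: row=11, L[11]='$', prepend. Next row=LF[11]=0
  step 2: row=0, L[0]='e', prepend. Next row=LF[0]=16
  step 3: row=16, L[16]='b', prepend. Next row=LF[16]=5
  step 4: row=5, L[5]='e', prepend. Next row=LF[5]=18
  step 5: row=18, L[18]='d', prepend. Next row=LF[18]=14
  step 6: row=14, L[14]='e', prepend. Next row=LF[14]=19
  step 7: row=19, L[19]='d', prepend. Next row=LF[19]=15
  step 8: row=15, L[15]='b', prepend. Next row=LF[15]=4
  step 9: row=4, L[4]='e', prepend. Next row=LF[4]=17
  step 10: row=17, L[17]='e', prepend. Next row=LF[17]=20
  step 11: row=20, L[20]='a', prepend. Next row=LF[20]=2
  step 12: row=2, L[2]='c', prepend. Next row=LF[2]=7
  step 13: row=7, L[7]='c', prepend. Next row=LF[7]=9
  step 14: row=9, L[9]='c', prepend. Next row=LF[9]=10
  step 15: row=10, L[10]='d', prepend. Next row=LF[10]=13
  step 16: row=13, L[13]='b', prepend. Next row=LF[13]=3
  step 17: row=3, L[3]='c', prepend. Next row=LF[3]=8
  step 18: row=8, L[8]='d', prepend. Next row=LF[8]=12
  step 19: row=12, L[12]='a', prepend. Next row=LF[12]=1
  step 20: row=1, L[1]='c', prepend. Next row=LF[1]=6
  step 21: row=6, L[6]='d', prepend. Next row=LF[6]=11
Reversed output: dcadcbdcccaeebdedebe$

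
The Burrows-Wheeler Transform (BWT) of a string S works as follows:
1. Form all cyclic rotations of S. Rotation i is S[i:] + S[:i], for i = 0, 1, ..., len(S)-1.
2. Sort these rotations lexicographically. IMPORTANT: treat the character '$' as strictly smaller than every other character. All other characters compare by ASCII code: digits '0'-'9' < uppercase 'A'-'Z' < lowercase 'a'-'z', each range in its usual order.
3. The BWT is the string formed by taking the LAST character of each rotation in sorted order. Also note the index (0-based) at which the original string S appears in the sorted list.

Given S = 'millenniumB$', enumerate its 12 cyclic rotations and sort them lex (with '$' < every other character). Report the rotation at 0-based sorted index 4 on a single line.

Answer: iumB$millenn

Derivation:
All 12 rotations (rotation i = S[i:]+S[:i]):
  rot[0] = millenniumB$
  rot[1] = illenniumB$m
  rot[2] = llenniumB$mi
  rot[3] = lenniumB$mil
  rot[4] = enniumB$mill
  rot[5] = nniumB$mille
  rot[6] = niumB$millen
  rot[7] = iumB$millenn
  rot[8] = umB$millenni
  rot[9] = mB$millenniu
  rot[10] = B$millennium
  rot[11] = $millenniumB
Sorted (with $ < everything):
  sorted[0] = $millenniumB
  sorted[1] = B$millennium
  sorted[2] = enniumB$mill
  sorted[3] = illenniumB$m
  sorted[4] = iumB$millenn
  sorted[5] = lenniumB$mil
  sorted[6] = llenniumB$mi
  sorted[7] = mB$millenniu
  sorted[8] = millenniumB$
  sorted[9] = niumB$millen
  sorted[10] = nniumB$mille
  sorted[11] = umB$millenni
sorted[4] = iumB$millenn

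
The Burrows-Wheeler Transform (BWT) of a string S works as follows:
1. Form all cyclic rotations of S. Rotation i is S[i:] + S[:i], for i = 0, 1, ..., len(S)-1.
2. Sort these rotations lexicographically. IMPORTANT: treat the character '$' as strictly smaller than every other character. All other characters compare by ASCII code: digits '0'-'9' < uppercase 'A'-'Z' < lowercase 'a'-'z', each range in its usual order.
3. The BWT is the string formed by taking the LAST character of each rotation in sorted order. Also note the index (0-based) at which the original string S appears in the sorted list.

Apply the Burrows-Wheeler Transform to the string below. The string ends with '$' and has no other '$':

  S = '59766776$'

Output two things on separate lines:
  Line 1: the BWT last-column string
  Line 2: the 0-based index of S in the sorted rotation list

All 9 rotations (rotation i = S[i:]+S[:i]):
  rot[0] = 59766776$
  rot[1] = 9766776$5
  rot[2] = 766776$59
  rot[3] = 66776$597
  rot[4] = 6776$5976
  rot[5] = 776$59766
  rot[6] = 76$597667
  rot[7] = 6$5976677
  rot[8] = $59766776
Sorted (with $ < everything):
  sorted[0] = $59766776  (last char: '6')
  sorted[1] = 59766776$  (last char: '$')
  sorted[2] = 6$5976677  (last char: '7')
  sorted[3] = 66776$597  (last char: '7')
  sorted[4] = 6776$5976  (last char: '6')
  sorted[5] = 76$597667  (last char: '7')
  sorted[6] = 766776$59  (last char: '9')
  sorted[7] = 776$59766  (last char: '6')
  sorted[8] = 9766776$5  (last char: '5')
Last column: 6$7767965
Original string S is at sorted index 1

Answer: 6$7767965
1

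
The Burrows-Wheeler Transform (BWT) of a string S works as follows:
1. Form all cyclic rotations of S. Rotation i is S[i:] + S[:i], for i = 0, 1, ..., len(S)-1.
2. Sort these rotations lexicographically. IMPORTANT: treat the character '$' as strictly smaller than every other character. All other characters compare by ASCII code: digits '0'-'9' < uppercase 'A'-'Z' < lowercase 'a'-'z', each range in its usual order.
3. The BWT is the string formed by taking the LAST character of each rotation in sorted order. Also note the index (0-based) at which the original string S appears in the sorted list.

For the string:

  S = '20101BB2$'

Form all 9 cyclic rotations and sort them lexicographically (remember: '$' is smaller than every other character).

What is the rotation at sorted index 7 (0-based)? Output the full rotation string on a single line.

Answer: B2$20101B

Derivation:
All 9 rotations (rotation i = S[i:]+S[:i]):
  rot[0] = 20101BB2$
  rot[1] = 0101BB2$2
  rot[2] = 101BB2$20
  rot[3] = 01BB2$201
  rot[4] = 1BB2$2010
  rot[5] = BB2$20101
  rot[6] = B2$20101B
  rot[7] = 2$20101BB
  rot[8] = $20101BB2
Sorted (with $ < everything):
  sorted[0] = $20101BB2
  sorted[1] = 0101BB2$2
  sorted[2] = 01BB2$201
  sorted[3] = 101BB2$20
  sorted[4] = 1BB2$2010
  sorted[5] = 2$20101BB
  sorted[6] = 20101BB2$
  sorted[7] = B2$20101B
  sorted[8] = BB2$20101
sorted[7] = B2$20101B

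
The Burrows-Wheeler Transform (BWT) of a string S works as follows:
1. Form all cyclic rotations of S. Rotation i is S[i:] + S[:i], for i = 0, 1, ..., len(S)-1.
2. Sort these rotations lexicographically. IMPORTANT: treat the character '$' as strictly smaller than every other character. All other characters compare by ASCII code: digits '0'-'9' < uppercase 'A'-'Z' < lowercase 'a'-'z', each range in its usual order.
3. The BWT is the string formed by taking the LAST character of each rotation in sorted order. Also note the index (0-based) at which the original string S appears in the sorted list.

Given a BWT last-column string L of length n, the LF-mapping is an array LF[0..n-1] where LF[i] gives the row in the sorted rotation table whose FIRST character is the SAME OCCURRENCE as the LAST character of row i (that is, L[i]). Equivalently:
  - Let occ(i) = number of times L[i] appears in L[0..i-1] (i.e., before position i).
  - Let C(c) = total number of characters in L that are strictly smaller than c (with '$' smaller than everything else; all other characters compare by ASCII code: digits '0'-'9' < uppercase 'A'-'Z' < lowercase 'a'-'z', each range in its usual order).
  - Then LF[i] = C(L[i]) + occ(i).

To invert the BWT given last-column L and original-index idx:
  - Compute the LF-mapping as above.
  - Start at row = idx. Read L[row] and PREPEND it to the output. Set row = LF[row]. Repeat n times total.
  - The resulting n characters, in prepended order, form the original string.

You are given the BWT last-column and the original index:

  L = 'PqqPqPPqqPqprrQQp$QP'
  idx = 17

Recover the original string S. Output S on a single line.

LF mapping: 1 12 13 2 14 3 4 15 16 5 17 10 18 19 7 8 11 0 9 6
Walk LF starting at row 17, prepending L[row]:
  step 1: row=17, L[17]='$', prepend. Next row=LF[17]=0
  step 2: row=0, L[0]='P', prepend. Next row=LF[0]=1
  step 3: row=1, L[1]='q', prepend. Next row=LF[1]=12
  step 4: row=12, L[12]='r', prepend. Next row=LF[12]=18
  step 5: row=18, L[18]='Q', prepend. Next row=LF[18]=9
  step 6: row=9, L[9]='P', prepend. Next row=LF[9]=5
  step 7: row=5, L[5]='P', prepend. Next row=LF[5]=3
  step 8: row=3, L[3]='P', prepend. Next row=LF[3]=2
  step 9: row=2, L[2]='q', prepend. Next row=LF[2]=13
  step 10: row=13, L[13]='r', prepend. Next row=LF[13]=19
  step 11: row=19, L[19]='P', prepend. Next row=LF[19]=6
  step 12: row=6, L[6]='P', prepend. Next row=LF[6]=4
  step 13: row=4, L[4]='q', prepend. Next row=LF[4]=14
  step 14: row=14, L[14]='Q', prepend. Next row=LF[14]=7
  step 15: row=7, L[7]='q', prepend. Next row=LF[7]=15
  step 16: row=15, L[15]='Q', prepend. Next row=LF[15]=8
  step 17: row=8, L[8]='q', prepend. Next row=LF[8]=16
  step 18: row=16, L[16]='p', prepend. Next row=LF[16]=11
  step 19: row=11, L[11]='p', prepend. Next row=LF[11]=10
  step 20: row=10, L[10]='q', prepend. Next row=LF[10]=17
Reversed output: qppqQqQqPPrqPPPQrqP$

Answer: qppqQqQqPPrqPPPQrqP$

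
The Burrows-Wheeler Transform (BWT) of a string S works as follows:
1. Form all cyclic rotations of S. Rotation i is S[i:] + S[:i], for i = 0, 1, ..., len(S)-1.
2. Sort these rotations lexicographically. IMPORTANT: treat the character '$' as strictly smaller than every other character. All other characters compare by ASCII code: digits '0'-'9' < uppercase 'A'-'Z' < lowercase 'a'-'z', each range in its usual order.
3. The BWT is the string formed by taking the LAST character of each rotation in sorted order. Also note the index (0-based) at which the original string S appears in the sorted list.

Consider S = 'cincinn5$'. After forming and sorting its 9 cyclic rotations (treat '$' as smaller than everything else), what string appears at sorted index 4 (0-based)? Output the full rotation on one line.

Answer: incinn5$c

Derivation:
All 9 rotations (rotation i = S[i:]+S[:i]):
  rot[0] = cincinn5$
  rot[1] = incinn5$c
  rot[2] = ncinn5$ci
  rot[3] = cinn5$cin
  rot[4] = inn5$cinc
  rot[5] = nn5$cinci
  rot[6] = n5$cincin
  rot[7] = 5$cincinn
  rot[8] = $cincinn5
Sorted (with $ < everything):
  sorted[0] = $cincinn5
  sorted[1] = 5$cincinn
  sorted[2] = cincinn5$
  sorted[3] = cinn5$cin
  sorted[4] = incinn5$c
  sorted[5] = inn5$cinc
  sorted[6] = n5$cincin
  sorted[7] = ncinn5$ci
  sorted[8] = nn5$cinci
sorted[4] = incinn5$c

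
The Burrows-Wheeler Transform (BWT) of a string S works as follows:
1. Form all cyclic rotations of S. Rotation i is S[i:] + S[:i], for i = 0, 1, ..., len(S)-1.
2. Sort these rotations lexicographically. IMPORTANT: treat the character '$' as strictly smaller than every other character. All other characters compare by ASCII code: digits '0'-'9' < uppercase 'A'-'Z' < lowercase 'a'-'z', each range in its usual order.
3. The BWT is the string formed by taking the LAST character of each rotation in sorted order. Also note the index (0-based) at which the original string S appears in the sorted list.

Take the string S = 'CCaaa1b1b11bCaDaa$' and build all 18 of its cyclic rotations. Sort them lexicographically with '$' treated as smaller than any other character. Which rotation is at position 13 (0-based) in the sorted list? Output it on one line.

Answer: aa1b1b11bCaDaa$CCa

Derivation:
All 18 rotations (rotation i = S[i:]+S[:i]):
  rot[0] = CCaaa1b1b11bCaDaa$
  rot[1] = Caaa1b1b11bCaDaa$C
  rot[2] = aaa1b1b11bCaDaa$CC
  rot[3] = aa1b1b11bCaDaa$CCa
  rot[4] = a1b1b11bCaDaa$CCaa
  rot[5] = 1b1b11bCaDaa$CCaaa
  rot[6] = b1b11bCaDaa$CCaaa1
  rot[7] = 1b11bCaDaa$CCaaa1b
  rot[8] = b11bCaDaa$CCaaa1b1
  rot[9] = 11bCaDaa$CCaaa1b1b
  rot[10] = 1bCaDaa$CCaaa1b1b1
  rot[11] = bCaDaa$CCaaa1b1b11
  rot[12] = CaDaa$CCaaa1b1b11b
  rot[13] = aDaa$CCaaa1b1b11bC
  rot[14] = Daa$CCaaa1b1b11bCa
  rot[15] = aa$CCaaa1b1b11bCaD
  rot[16] = a$CCaaa1b1b11bCaDa
  rot[17] = $CCaaa1b1b11bCaDaa
Sorted (with $ < everything):
  sorted[0] = $CCaaa1b1b11bCaDaa
  sorted[1] = 11bCaDaa$CCaaa1b1b
  sorted[2] = 1b11bCaDaa$CCaaa1b
  sorted[3] = 1b1b11bCaDaa$CCaaa
  sorted[4] = 1bCaDaa$CCaaa1b1b1
  sorted[5] = CCaaa1b1b11bCaDaa$
  sorted[6] = CaDaa$CCaaa1b1b11b
  sorted[7] = Caaa1b1b11bCaDaa$C
  sorted[8] = Daa$CCaaa1b1b11bCa
  sorted[9] = a$CCaaa1b1b11bCaDa
  sorted[10] = a1b1b11bCaDaa$CCaa
  sorted[11] = aDaa$CCaaa1b1b11bC
  sorted[12] = aa$CCaaa1b1b11bCaD
  sorted[13] = aa1b1b11bCaDaa$CCa
  sorted[14] = aaa1b1b11bCaDaa$CC
  sorted[15] = b11bCaDaa$CCaaa1b1
  sorted[16] = b1b11bCaDaa$CCaaa1
  sorted[17] = bCaDaa$CCaaa1b1b11
sorted[13] = aa1b1b11bCaDaa$CCa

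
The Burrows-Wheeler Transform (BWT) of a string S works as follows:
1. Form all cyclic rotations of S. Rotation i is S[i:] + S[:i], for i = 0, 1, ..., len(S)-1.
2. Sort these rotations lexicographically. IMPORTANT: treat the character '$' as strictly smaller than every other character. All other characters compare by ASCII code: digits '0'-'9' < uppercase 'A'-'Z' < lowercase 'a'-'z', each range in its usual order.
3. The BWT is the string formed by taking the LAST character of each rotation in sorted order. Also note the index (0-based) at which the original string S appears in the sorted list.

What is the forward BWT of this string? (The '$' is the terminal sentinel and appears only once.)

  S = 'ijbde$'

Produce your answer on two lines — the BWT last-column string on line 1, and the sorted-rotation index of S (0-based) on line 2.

All 6 rotations (rotation i = S[i:]+S[:i]):
  rot[0] = ijbde$
  rot[1] = jbde$i
  rot[2] = bde$ij
  rot[3] = de$ijb
  rot[4] = e$ijbd
  rot[5] = $ijbde
Sorted (with $ < everything):
  sorted[0] = $ijbde  (last char: 'e')
  sorted[1] = bde$ij  (last char: 'j')
  sorted[2] = de$ijb  (last char: 'b')
  sorted[3] = e$ijbd  (last char: 'd')
  sorted[4] = ijbde$  (last char: '$')
  sorted[5] = jbde$i  (last char: 'i')
Last column: ejbd$i
Original string S is at sorted index 4

Answer: ejbd$i
4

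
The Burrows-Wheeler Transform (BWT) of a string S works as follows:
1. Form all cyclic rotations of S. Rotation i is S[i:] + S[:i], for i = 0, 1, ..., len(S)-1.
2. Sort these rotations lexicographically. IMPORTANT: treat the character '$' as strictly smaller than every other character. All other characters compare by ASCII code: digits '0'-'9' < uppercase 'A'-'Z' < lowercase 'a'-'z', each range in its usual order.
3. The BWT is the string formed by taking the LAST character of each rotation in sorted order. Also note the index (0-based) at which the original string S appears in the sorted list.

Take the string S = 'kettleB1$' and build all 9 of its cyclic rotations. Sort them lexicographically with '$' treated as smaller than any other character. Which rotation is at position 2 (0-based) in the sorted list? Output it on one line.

Answer: B1$kettle

Derivation:
All 9 rotations (rotation i = S[i:]+S[:i]):
  rot[0] = kettleB1$
  rot[1] = ettleB1$k
  rot[2] = ttleB1$ke
  rot[3] = tleB1$ket
  rot[4] = leB1$kett
  rot[5] = eB1$kettl
  rot[6] = B1$kettle
  rot[7] = 1$kettleB
  rot[8] = $kettleB1
Sorted (with $ < everything):
  sorted[0] = $kettleB1
  sorted[1] = 1$kettleB
  sorted[2] = B1$kettle
  sorted[3] = eB1$kettl
  sorted[4] = ettleB1$k
  sorted[5] = kettleB1$
  sorted[6] = leB1$kett
  sorted[7] = tleB1$ket
  sorted[8] = ttleB1$ke
sorted[2] = B1$kettle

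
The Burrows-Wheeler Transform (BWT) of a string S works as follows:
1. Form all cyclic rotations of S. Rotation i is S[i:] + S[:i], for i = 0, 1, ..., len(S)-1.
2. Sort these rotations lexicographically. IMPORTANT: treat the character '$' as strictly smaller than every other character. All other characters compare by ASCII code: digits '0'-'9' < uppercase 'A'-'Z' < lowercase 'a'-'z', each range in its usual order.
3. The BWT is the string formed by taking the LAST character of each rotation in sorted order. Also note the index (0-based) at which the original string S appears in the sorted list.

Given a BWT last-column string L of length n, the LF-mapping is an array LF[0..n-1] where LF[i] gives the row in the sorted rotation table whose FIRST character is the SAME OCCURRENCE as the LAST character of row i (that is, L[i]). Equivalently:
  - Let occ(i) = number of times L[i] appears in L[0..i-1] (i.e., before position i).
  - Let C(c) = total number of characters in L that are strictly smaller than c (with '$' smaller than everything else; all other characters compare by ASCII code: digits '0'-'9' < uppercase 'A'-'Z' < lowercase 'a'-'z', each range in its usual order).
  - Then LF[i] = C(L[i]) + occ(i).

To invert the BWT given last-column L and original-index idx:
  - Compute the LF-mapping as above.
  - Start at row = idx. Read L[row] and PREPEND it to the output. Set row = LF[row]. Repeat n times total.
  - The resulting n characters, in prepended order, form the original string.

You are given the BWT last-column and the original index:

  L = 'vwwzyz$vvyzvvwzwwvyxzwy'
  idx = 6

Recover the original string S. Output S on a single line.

LF mapping: 1 7 8 18 14 19 0 2 3 15 20 4 5 9 21 10 11 6 16 13 22 12 17
Walk LF starting at row 6, prepending L[row]:
  step 1: row=6, L[6]='$', prepend. Next row=LF[6]=0
  step 2: row=0, L[0]='v', prepend. Next row=LF[0]=1
  step 3: row=1, L[1]='w', prepend. Next row=LF[1]=7
  step 4: row=7, L[7]='v', prepend. Next row=LF[7]=2
  step 5: row=2, L[2]='w', prepend. Next row=LF[2]=8
  step 6: row=8, L[8]='v', prepend. Next row=LF[8]=3
  step 7: row=3, L[3]='z', prepend. Next row=LF[3]=18
  step 8: row=18, L[18]='y', prepend. Next row=LF[18]=16
  step 9: row=16, L[16]='w', prepend. Next row=LF[16]=11
  step 10: row=11, L[11]='v', prepend. Next row=LF[11]=4
  step 11: row=4, L[4]='y', prepend. Next row=LF[4]=14
  step 12: row=14, L[14]='z', prepend. Next row=LF[14]=21
  step 13: row=21, L[21]='w', prepend. Next row=LF[21]=12
  step 14: row=12, L[12]='v', prepend. Next row=LF[12]=5
  step 15: row=5, L[5]='z', prepend. Next row=LF[5]=19
  step 16: row=19, L[19]='x', prepend. Next row=LF[19]=13
  step 17: row=13, L[13]='w', prepend. Next row=LF[13]=9
  step 18: row=9, L[9]='y', prepend. Next row=LF[9]=15
  step 19: row=15, L[15]='w', prepend. Next row=LF[15]=10
  step 20: row=10, L[10]='z', prepend. Next row=LF[10]=20
  step 21: row=20, L[20]='z', prepend. Next row=LF[20]=22
  step 22: row=22, L[22]='y', prepend. Next row=LF[22]=17
  step 23: row=17, L[17]='v', prepend. Next row=LF[17]=6
Reversed output: vyzzwywxzvwzyvwyzvwvwv$

Answer: vyzzwywxzvwzyvwyzvwvwv$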